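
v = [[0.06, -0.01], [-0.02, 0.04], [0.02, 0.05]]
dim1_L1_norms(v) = [0.07, 0.06, 0.07]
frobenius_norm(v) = 0.09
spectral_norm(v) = 0.07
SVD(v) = [[-0.78, -0.47],[0.59, -0.31],[0.22, -0.83]] @ diag([0.06864627129394406, 0.062351338698044274]) @ [[-0.79, 0.62], [-0.62, -0.79]]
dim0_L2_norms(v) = [0.07, 0.06]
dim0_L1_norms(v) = [0.1, 0.1]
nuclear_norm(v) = 0.13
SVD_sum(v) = [[0.04, -0.03],  [-0.03, 0.02],  [-0.01, 0.01]] + [[0.02, 0.02], [0.01, 0.02], [0.03, 0.04]]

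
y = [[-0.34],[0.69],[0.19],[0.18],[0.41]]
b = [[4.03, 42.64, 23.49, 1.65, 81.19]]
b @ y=[[66.1]]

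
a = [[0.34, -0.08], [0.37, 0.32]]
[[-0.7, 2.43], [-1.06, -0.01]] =a @ [[-2.23, 5.61], [-0.73, -6.53]]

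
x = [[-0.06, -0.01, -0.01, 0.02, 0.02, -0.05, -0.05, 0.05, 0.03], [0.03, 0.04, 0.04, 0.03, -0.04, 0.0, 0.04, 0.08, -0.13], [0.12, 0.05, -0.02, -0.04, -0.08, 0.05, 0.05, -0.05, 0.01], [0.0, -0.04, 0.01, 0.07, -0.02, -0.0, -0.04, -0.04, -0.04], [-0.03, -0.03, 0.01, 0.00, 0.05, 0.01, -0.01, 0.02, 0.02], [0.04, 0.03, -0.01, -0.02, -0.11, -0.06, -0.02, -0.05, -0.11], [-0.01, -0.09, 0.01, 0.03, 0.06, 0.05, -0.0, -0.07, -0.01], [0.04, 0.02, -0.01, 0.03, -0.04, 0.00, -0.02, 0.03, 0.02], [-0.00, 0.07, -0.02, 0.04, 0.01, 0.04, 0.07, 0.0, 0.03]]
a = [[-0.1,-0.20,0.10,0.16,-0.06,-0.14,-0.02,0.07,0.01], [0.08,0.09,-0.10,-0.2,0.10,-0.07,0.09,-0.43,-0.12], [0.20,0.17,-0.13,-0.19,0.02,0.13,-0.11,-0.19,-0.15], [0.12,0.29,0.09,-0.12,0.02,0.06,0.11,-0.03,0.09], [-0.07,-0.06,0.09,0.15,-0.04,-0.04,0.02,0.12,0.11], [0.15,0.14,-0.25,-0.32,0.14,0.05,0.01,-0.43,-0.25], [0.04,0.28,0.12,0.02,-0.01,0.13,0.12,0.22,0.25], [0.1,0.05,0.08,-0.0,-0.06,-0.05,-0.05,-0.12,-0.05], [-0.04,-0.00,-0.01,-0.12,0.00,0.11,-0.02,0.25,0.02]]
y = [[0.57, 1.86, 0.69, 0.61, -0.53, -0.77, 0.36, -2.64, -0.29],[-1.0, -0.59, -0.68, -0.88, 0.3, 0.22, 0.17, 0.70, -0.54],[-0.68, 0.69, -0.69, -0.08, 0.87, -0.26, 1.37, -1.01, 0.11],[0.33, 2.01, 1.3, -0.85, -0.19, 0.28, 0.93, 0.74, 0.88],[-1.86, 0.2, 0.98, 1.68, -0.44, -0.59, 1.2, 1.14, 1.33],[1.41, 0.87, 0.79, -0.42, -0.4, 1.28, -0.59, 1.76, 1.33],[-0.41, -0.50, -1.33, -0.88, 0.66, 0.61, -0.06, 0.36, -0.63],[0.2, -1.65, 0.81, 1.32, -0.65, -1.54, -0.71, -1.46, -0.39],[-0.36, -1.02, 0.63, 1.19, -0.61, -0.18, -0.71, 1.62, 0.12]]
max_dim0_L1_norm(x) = 0.43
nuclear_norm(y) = 19.34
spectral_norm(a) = 1.04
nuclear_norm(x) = 0.95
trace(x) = 0.08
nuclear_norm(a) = 2.43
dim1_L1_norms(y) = [8.32, 5.08, 5.76, 7.51, 9.42, 8.85, 5.44, 8.73, 6.44]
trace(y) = -2.12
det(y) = -0.00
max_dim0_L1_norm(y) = 11.43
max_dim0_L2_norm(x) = 0.18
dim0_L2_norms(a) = [0.33, 0.51, 0.37, 0.51, 0.2, 0.28, 0.22, 0.74, 0.43]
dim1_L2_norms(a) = [0.34, 0.54, 0.46, 0.38, 0.26, 0.69, 0.49, 0.21, 0.3]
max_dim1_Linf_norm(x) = 0.13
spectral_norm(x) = 0.26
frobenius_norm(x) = 0.41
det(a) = 0.00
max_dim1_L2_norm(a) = 0.69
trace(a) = -0.23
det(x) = -0.00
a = x @ y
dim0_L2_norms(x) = [0.15, 0.14, 0.05, 0.11, 0.17, 0.11, 0.12, 0.15, 0.18]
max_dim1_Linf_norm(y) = 2.64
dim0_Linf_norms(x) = [0.12, 0.09, 0.04, 0.07, 0.11, 0.06, 0.07, 0.08, 0.13]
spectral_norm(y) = 4.85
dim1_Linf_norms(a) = [0.2, 0.43, 0.2, 0.29, 0.15, 0.43, 0.28, 0.12, 0.25]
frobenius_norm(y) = 8.64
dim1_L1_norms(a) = [0.86, 1.28, 1.29, 0.93, 0.7, 1.74, 1.19, 0.56, 0.57]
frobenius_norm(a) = 1.29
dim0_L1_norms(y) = [6.82, 9.39, 7.9, 7.91, 4.65, 5.73, 6.1, 11.43, 5.62]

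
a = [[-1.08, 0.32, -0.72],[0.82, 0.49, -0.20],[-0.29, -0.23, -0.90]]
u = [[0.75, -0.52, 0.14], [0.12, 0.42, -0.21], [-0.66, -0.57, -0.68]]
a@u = [[-0.3,  1.11,  0.27], [0.81,  -0.11,  0.15], [0.35,  0.57,  0.62]]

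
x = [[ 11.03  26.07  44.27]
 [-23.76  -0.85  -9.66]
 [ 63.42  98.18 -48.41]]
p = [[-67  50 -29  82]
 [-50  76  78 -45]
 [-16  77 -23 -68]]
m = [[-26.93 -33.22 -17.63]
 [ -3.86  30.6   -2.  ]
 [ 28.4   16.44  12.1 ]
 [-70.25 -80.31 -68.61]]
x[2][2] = -48.41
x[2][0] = 63.42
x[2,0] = 63.42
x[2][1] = 98.18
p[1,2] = 78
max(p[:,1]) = 77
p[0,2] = -29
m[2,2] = 12.1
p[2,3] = -68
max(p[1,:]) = 78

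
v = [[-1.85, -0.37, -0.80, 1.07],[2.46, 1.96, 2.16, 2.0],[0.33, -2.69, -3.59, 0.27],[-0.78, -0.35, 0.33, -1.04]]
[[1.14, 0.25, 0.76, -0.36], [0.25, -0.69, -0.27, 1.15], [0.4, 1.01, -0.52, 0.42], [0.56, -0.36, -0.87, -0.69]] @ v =[[-0.96, -1.85, -3.22, 2.30], [-3.15, -1.12, -0.34, -2.38], [1.25, 3.08, 3.87, 1.87], [-1.67, 1.67, 1.67, 0.36]]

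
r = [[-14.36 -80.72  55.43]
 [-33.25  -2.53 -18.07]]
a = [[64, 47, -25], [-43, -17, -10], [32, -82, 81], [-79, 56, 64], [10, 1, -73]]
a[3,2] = 64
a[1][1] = -17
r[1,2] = -18.07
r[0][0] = -14.36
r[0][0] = -14.36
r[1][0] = -33.25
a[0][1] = 47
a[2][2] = 81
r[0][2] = 55.43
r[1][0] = -33.25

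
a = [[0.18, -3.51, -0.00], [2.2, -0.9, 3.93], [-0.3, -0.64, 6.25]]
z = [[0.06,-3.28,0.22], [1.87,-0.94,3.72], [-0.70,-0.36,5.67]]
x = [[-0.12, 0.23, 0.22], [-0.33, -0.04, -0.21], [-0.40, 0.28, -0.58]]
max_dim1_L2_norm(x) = 0.76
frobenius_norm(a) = 8.54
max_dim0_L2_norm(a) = 7.38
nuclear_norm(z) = 12.06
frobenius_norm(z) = 7.86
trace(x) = -0.74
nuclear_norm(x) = 1.38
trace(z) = 4.79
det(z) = 42.79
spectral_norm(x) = 0.83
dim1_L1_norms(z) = [3.56, 6.53, 6.73]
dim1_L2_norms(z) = [3.29, 4.27, 5.72]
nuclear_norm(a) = 13.01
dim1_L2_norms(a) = [3.51, 4.59, 6.29]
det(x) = -0.06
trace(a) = 5.53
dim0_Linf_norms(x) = [0.4, 0.28, 0.58]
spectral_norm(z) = 6.88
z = a + x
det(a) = 51.84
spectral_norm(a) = 7.54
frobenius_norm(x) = 0.92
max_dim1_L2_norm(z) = 5.72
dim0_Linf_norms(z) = [1.87, 3.28, 5.67]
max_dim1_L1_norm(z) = 6.73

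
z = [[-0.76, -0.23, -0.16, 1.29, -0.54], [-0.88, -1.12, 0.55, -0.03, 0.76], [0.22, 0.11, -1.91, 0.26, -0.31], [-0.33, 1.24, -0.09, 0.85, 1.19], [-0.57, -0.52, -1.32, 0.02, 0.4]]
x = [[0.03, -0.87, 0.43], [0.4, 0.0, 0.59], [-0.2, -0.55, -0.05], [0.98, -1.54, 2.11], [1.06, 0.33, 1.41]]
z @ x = [[0.61, -1.42, 1.51],  [0.19, 0.76, -0.06],  [0.36, 0.36, 0.37],  [2.6, -0.58, 4.07],  [0.48, 1.32, 0.12]]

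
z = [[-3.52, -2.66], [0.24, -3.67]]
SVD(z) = [[0.81, 0.58], [0.58, -0.81]] @ diag([5.088728348371178, 2.664084044560822]) @ [[-0.53, -0.85], [-0.85, 0.53]]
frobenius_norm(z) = 5.74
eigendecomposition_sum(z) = [[(-1.76+0.57j), -1.33-6.01j],[(0.12+0.54j), -1.84+0.23j]] + [[(-1.76-0.57j), (-1.33+6.01j)],[(0.12-0.54j), -1.84-0.23j]]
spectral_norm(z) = 5.09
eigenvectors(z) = [[(0.96+0j), (0.96-0j)], [0.03-0.29j, (0.03+0.29j)]]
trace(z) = -7.19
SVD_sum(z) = [[-2.2,-3.49], [-1.59,-2.52]] + [[-1.32, 0.83], [1.83, -1.15]]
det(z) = 13.56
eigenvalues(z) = [(-3.6+0.8j), (-3.6-0.8j)]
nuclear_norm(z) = 7.75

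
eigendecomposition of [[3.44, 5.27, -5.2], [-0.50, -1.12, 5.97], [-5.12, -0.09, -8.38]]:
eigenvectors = [[(-0.44+0j), (-0.75+0j), -0.75-0.00j],  [(0.44+0j), 0.45-0.35j, (0.45+0.35j)],  [-0.78+0.00j, 0.33-0.06j, 0.33+0.06j]]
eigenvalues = [(-11.19+0j), (2.57+2.02j), (2.57-2.02j)]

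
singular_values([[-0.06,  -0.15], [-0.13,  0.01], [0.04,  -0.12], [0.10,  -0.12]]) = [0.23, 0.17]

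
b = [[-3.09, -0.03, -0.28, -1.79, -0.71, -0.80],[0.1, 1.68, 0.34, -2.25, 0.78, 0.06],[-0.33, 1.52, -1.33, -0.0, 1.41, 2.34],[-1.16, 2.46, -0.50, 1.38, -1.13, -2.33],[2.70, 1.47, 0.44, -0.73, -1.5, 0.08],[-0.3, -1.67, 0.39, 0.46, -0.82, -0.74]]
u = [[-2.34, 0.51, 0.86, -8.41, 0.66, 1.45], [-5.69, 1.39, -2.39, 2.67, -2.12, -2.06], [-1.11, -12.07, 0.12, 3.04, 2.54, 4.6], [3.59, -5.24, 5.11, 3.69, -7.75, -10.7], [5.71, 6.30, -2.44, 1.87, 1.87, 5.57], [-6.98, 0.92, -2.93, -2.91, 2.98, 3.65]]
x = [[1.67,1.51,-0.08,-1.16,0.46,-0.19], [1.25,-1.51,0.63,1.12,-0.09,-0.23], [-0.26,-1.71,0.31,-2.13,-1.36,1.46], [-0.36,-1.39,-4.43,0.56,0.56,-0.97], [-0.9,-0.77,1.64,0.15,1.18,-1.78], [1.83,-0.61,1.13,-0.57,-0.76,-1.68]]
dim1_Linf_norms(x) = [1.67, 1.51, 2.13, 4.43, 1.78, 1.83]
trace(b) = -3.60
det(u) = -32.18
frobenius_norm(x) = 8.03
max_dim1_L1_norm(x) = 8.27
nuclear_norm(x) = 18.05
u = x @ b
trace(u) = 8.38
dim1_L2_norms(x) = [2.58, 2.36, 3.41, 4.82, 2.95, 2.95]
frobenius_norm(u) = 27.91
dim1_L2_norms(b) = [3.74, 2.94, 3.41, 4.03, 3.53, 2.11]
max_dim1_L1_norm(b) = 8.96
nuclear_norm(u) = 55.30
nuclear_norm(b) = 17.38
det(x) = -347.84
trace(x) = 0.53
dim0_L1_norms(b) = [7.68, 8.83, 3.28, 6.61, 6.35, 6.35]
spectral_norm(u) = 18.96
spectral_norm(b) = 4.67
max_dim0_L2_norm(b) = 4.29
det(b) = 0.54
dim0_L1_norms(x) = [6.27, 7.5, 8.22, 5.69, 4.41, 6.31]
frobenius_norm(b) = 8.21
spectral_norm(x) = 5.09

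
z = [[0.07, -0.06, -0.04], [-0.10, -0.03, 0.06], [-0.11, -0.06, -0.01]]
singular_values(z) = [0.17, 0.09, 0.04]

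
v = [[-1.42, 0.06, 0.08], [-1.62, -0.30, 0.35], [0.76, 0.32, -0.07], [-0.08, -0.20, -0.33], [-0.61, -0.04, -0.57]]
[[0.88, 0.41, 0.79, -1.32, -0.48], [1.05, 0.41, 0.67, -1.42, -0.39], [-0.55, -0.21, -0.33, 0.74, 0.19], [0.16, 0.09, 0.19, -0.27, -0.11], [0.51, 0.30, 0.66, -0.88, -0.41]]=v @ [[-0.64, -0.3, -0.58, 0.96, 0.35], [-0.25, 0.02, 0.23, 0.13, -0.17], [-0.19, -0.2, -0.56, 0.5, 0.36]]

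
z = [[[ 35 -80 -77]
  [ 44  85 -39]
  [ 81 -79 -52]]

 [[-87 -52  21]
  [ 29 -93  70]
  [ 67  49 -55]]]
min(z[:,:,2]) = -77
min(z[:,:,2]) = -77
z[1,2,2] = -55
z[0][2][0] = 81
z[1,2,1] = 49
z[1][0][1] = -52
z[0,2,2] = -52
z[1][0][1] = -52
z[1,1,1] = -93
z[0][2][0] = 81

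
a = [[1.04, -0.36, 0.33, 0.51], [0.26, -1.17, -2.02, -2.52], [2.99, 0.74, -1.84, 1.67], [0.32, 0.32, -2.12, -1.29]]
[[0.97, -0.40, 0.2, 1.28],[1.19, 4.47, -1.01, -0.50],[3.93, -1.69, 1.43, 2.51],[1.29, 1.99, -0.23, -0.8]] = a@[[1.14, 0.01, -0.01, 0.67], [0.1, -0.77, 0.02, -0.74], [-0.35, -0.38, -0.25, -0.01], [-0.12, -1.11, 0.59, 0.62]]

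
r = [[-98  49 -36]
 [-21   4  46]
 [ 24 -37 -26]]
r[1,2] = 46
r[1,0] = -21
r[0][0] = -98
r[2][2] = -26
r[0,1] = 49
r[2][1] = -37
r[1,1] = 4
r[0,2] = -36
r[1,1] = 4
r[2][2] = -26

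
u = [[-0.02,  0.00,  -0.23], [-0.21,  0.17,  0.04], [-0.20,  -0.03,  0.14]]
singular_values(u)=[0.34, 0.24, 0.12]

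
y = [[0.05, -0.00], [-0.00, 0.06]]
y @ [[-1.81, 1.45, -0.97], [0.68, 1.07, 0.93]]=[[-0.09, 0.07, -0.05], [0.04, 0.06, 0.06]]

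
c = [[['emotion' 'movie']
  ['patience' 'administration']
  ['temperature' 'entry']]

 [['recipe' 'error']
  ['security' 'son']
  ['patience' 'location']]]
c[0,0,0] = 'emotion'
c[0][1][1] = 'administration'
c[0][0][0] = 'emotion'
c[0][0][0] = 'emotion'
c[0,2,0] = 'temperature'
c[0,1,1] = 'administration'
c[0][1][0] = 'patience'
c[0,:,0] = ['emotion', 'patience', 'temperature']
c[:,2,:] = [['temperature', 'entry'], ['patience', 'location']]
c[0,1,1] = 'administration'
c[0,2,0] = 'temperature'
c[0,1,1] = 'administration'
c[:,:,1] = [['movie', 'administration', 'entry'], ['error', 'son', 'location']]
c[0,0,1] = 'movie'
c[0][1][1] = 'administration'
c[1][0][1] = 'error'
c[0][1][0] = 'patience'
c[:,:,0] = [['emotion', 'patience', 'temperature'], ['recipe', 'security', 'patience']]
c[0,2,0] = 'temperature'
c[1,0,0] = 'recipe'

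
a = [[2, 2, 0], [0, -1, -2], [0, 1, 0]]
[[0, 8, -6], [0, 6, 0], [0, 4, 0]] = a @ [[0, 0, -3], [0, 4, 0], [0, -5, 0]]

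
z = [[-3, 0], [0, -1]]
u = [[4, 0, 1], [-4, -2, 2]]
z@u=[[-12, 0, -3], [4, 2, -2]]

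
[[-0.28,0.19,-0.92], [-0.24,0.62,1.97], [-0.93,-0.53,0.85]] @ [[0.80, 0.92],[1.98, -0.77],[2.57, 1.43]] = [[-2.21,-1.72],  [6.1,2.12],  [0.39,0.77]]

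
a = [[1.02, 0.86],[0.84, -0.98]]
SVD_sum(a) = [[1.11, 0.73], [0.13, 0.09]] + [[-0.09, 0.13], [0.71, -1.07]]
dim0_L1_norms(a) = [1.86, 1.84]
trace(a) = 0.04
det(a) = -1.72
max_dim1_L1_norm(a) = 1.88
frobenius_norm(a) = 1.86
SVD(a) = [[-0.99, -0.12], [-0.12, 0.99]] @ diag([1.3348011546156666, 1.2900797950656708]) @ [[-0.83, -0.55], [0.55, -0.83]]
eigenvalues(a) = [1.33, -1.29]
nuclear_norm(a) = 2.62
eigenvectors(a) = [[0.94, -0.35], [0.34, 0.94]]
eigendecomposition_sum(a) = [[1.17, 0.44], [0.43, 0.16]] + [[-0.15, 0.42], [0.41, -1.14]]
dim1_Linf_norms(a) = [1.02, 0.98]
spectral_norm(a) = 1.33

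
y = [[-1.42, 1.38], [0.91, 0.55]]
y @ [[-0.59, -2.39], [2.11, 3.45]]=[[3.75, 8.15], [0.62, -0.28]]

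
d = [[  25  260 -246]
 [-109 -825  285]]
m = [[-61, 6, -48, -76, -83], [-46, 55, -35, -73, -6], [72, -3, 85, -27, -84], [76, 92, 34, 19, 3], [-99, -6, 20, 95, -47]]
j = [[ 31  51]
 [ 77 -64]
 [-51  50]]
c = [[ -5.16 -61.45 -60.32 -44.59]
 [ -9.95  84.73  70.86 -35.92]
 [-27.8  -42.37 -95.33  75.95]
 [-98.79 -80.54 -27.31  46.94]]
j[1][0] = 77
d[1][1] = -825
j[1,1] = -64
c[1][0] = -9.95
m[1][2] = -35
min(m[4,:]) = -99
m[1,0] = -46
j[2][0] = -51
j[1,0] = 77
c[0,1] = -61.45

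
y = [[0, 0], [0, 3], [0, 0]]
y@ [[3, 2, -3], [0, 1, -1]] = [[0, 0, 0], [0, 3, -3], [0, 0, 0]]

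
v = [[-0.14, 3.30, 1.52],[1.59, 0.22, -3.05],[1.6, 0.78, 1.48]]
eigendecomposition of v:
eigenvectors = [[(-0.79+0j), 0.40+0.41j, (0.4-0.41j)], [(0.58+0j), (-0.21+0.5j), (-0.21-0.5j)], [(0.19+0j), 0.62+0.00j, (0.62-0j)]]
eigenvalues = [(-2.92+0j), (2.24+1.68j), (2.24-1.68j)]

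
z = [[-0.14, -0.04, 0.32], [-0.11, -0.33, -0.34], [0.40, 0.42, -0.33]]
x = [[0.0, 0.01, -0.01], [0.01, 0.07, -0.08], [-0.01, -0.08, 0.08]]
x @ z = [[-0.01,-0.01,-0.00],  [-0.04,-0.06,0.01],  [0.04,0.06,-0.0]]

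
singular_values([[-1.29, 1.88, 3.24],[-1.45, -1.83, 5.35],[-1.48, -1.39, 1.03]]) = [6.76, 2.83, 1.12]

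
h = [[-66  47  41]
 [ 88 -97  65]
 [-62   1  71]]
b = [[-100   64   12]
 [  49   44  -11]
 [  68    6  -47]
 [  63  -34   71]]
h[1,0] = 88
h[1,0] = 88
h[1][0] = 88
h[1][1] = -97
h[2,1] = 1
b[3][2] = 71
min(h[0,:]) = -66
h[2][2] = 71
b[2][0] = 68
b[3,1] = -34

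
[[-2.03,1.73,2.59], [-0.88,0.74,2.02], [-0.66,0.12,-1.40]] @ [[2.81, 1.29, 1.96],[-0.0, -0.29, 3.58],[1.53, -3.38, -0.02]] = [[-1.74, -11.87, 2.16], [0.62, -8.18, 0.88], [-4.00, 3.85, -0.84]]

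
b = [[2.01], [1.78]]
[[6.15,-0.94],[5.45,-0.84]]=b@[[3.06,-0.47]]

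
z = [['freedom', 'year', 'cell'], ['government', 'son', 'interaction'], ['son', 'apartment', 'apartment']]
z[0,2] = 'cell'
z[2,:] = ['son', 'apartment', 'apartment']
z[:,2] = ['cell', 'interaction', 'apartment']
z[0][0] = 'freedom'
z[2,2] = 'apartment'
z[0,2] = 'cell'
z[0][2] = 'cell'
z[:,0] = ['freedom', 'government', 'son']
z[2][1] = 'apartment'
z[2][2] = 'apartment'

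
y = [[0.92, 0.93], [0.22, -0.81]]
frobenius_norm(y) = 1.55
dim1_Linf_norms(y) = [0.93, 0.81]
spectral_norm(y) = 1.40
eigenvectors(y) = [[0.99, -0.45], [0.12, 0.89]]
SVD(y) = [[-0.92, 0.40], [0.4, 0.92]] @ diag([1.39791234209969, 0.6794417442322478]) @ [[-0.54, -0.84], [0.84, -0.54]]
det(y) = -0.95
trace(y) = 0.11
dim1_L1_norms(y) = [1.85, 1.03]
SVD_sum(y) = [[0.69, 1.08], [-0.30, -0.48]] + [[0.23,-0.15], [0.52,-0.33]]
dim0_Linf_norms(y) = [0.92, 0.93]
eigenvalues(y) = [1.03, -0.92]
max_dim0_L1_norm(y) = 1.74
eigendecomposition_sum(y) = [[0.97, 0.49], [0.12, 0.06]] + [[-0.05,0.44], [0.10,-0.87]]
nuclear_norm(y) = 2.08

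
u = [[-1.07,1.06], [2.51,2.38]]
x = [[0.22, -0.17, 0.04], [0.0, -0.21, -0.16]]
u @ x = [[-0.24, -0.04, -0.21], [0.55, -0.93, -0.28]]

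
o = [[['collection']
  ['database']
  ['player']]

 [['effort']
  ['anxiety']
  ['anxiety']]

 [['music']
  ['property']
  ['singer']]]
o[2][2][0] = 'singer'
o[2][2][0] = 'singer'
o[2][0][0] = 'music'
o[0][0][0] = 'collection'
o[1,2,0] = 'anxiety'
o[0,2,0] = 'player'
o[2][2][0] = 'singer'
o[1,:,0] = ['effort', 'anxiety', 'anxiety']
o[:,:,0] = [['collection', 'database', 'player'], ['effort', 'anxiety', 'anxiety'], ['music', 'property', 'singer']]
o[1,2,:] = ['anxiety']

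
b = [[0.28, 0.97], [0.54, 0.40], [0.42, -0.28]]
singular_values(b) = [1.16, 0.61]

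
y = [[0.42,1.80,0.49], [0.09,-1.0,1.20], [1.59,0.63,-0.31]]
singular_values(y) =[2.38, 1.35, 1.27]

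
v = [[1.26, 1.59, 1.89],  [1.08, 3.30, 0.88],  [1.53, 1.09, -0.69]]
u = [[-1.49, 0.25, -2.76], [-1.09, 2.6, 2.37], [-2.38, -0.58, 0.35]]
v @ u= [[-8.11, 3.35, 0.95], [-7.30, 8.34, 5.15], [-1.83, 3.62, -1.88]]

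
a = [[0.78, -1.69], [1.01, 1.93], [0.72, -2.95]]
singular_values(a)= [3.93, 1.41]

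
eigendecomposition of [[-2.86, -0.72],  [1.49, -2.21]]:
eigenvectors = [[(0.18-0.54j), 0.18+0.54j], [(-0.82+0j), (-0.82-0j)]]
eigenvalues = [(-2.54+0.98j), (-2.54-0.98j)]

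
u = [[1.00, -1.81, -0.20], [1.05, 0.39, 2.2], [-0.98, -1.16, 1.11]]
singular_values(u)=[2.54, 2.19, 1.65]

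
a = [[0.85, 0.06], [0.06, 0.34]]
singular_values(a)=[0.86, 0.33]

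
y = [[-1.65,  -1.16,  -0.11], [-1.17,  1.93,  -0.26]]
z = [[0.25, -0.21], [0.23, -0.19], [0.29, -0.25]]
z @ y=[[-0.17, -0.70, 0.03],  [-0.16, -0.63, 0.02],  [-0.19, -0.82, 0.03]]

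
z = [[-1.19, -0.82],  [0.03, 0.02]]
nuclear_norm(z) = 1.45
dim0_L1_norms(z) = [1.22, 0.84]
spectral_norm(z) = 1.45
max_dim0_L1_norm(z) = 1.22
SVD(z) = [[-1.00, 0.02], [0.02, 1.0]] @ diag([1.445613950455153, 0.0005533980906507704]) @ [[0.82, 0.57], [0.57, -0.82]]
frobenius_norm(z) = 1.45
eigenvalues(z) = [-1.17, -0.0]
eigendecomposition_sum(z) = [[-1.19, -0.82], [0.03, 0.02]] + [[0.0, 0.0], [-0.0, -0.0]]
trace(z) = -1.17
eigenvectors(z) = [[-1.00,0.57], [0.03,-0.82]]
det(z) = 0.00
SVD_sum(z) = [[-1.19, -0.82], [0.03, 0.02]] + [[0.0, -0.0], [0.0, -0.0]]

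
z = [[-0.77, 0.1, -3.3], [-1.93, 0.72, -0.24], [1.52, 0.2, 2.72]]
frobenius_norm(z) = 5.05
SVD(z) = [[-0.71, 0.35, 0.61], [-0.23, -0.93, 0.27], [0.67, 0.06, 0.74]] @ diag([4.661778479201475, 1.9037573080912742, 0.4314273087590124]) @ [[0.43, -0.02, 0.90], [0.85, -0.33, -0.41], [0.31, 0.94, -0.12]]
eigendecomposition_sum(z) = [[-0.19+1.24j, (0.24+0.15j), (-1.13+1.16j)], [-1.50-0.07j, (-0.15+0.3j), (-1.51-1.2j)], [(0.62-0.45j), (-0.04-0.17j), (0.98-0.01j)]] + [[-0.19-1.24j, (0.24-0.15j), -1.13-1.16j],[(-1.5+0.07j), -0.15-0.30j, (-1.51+1.2j)],[0.62+0.45j, -0.04+0.17j, 0.98+0.01j]] + [[-0.40+0.00j, (-0.38+0j), -1.04+0.00j], [(1.06-0j), (1.01-0j), 2.78-0.00j], [(0.29-0j), 0.28-0.00j, 0.76-0.00j]]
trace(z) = 2.67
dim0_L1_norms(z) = [4.22, 1.02, 6.26]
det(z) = 3.83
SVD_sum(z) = [[-1.42, 0.07, -2.99], [-0.45, 0.02, -0.96], [1.33, -0.07, 2.80]] + [[0.57,-0.22,-0.28], [-1.51,0.59,0.73], [0.09,-0.04,-0.04]] + [[0.08, 0.25, -0.03], [0.04, 0.11, -0.01], [0.1, 0.30, -0.04]]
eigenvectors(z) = [[-0.06+0.60j, -0.06-0.60j, (-0.34+0j)], [-0.71+0.00j, -0.71-0.00j, 0.91+0.00j], [(0.28-0.23j), (0.28+0.23j), (0.25+0j)]]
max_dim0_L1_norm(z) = 6.26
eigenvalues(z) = [(0.65+1.54j), (0.65-1.54j), (1.37+0j)]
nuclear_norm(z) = 7.00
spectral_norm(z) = 4.66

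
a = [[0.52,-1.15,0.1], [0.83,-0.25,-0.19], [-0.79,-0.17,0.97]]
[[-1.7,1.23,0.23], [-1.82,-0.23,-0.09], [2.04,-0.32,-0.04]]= a@ [[-1.80, -1.17, -0.30], [0.73, -1.74, -0.37], [0.77, -1.59, -0.35]]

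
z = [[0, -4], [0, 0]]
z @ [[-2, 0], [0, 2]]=[[0, -8], [0, 0]]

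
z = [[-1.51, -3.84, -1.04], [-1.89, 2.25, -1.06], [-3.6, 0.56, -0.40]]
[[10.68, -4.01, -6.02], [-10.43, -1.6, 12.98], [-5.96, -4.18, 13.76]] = z@[[1.04, 1.19, -3.36], [-3.40, 0.47, 2.91], [0.77, 0.39, -0.08]]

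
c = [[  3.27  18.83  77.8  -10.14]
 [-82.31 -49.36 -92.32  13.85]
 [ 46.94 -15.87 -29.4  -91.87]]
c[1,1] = -49.36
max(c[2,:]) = 46.94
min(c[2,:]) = -91.87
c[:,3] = [-10.14, 13.85, -91.87]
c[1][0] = -82.31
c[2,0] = 46.94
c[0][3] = -10.14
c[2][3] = -91.87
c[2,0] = 46.94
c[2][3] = -91.87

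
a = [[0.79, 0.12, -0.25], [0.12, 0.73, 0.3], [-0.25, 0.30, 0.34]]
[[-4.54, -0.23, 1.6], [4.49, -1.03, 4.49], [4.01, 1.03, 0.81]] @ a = [[-4.01, -0.23, 1.61],[2.30, 1.13, 0.10],[3.09, 1.48, -0.42]]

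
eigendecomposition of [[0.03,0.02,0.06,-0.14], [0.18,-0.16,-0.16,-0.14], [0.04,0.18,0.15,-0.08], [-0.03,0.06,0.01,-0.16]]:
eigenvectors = [[(-0.48+0j),0.13+0.09j,0.13-0.09j,(0.56+0j)], [0.15+0.00j,(0.78+0j),(0.78-0j),0.31+0.00j], [-0.86+0.00j,-0.42-0.36j,(-0.42+0.36j),-0.05+0.00j], [(0.05+0j),(0.11-0.21j),0.11+0.21j,0.77+0.00j]]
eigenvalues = [(0.15+0j), (-0.06+0.13j), (-0.06-0.13j), (-0.16+0j)]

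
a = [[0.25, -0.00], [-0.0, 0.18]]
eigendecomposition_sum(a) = [[0.25, 0.00], [0.0, 0.00]] + [[0.0, 0.0], [0.00, 0.18]]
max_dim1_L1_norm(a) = 0.25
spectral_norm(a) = 0.25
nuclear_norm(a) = 0.43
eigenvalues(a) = [0.25, 0.18]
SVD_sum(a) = [[0.25,0.0],  [0.0,0.0]] + [[0.00, 0.0], [0.0, 0.18]]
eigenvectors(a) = [[1.0, 0.0], [0.00, 1.0]]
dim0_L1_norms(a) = [0.25, 0.18]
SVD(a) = [[1.0, 0.00], [0.0, 1.00]] @ diag([0.25, 0.18]) @ [[1.0, 0.0], [0.00, 1.0]]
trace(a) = 0.43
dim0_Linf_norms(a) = [0.25, 0.18]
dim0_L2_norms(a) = [0.25, 0.18]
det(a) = 0.05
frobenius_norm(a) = 0.31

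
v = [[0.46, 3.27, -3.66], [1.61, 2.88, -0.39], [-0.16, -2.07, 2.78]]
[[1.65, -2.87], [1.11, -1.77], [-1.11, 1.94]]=v @ [[0.11, -0.08], [0.30, -0.53], [-0.17, 0.30]]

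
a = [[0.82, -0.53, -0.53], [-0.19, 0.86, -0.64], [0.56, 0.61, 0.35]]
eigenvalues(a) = [(1.18+0j), (0.42+0.84j), (0.42-0.84j)]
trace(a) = 2.03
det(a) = 1.04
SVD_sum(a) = [[0.39,-0.75,-0.00], [-0.39,0.76,0.00], [-0.13,0.26,0.00]] + [[0.5, 0.26, -0.42], [0.40, 0.21, -0.34], [0.3, 0.15, -0.25]] + [[-0.07, -0.04, -0.11], [-0.2, -0.1, -0.31], [0.40, 0.20, 0.6]]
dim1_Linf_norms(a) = [0.82, 0.86, 0.61]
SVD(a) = [[-0.69,-0.71,-0.15], [0.69,-0.57,-0.45], [0.23,-0.42,0.88]] @ diag([1.2343772135701112, 0.9936882920701565, 0.8465202140655484]) @ [[-0.46,  0.89,  0.00], [-0.71,  -0.37,  0.6], [0.53,  0.27,  0.80]]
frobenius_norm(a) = 1.80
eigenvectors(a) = [[0.78+0.00j, 0.04-0.54j, 0.04+0.54j], [(-0.61+0j), -0.12-0.46j, -0.12+0.46j], [(0.08+0j), -0.70+0.00j, (-0.7-0j)]]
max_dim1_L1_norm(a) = 1.88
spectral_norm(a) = 1.23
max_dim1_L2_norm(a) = 1.11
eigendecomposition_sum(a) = [[0.61-0.00j, -0.71-0.00j, 0.16+0.00j], [-0.48+0.00j, (0.56+0j), -0.12+0.00j], [0.06-0.00j, (-0.07-0j), 0.02+0.00j]] + [[(0.1+0.2j), (0.09+0.27j), (-0.34+0.1j)],  [0.14+0.14j, (0.15+0.2j), (-0.26+0.19j)],  [0.25-0.15j, 0.34-0.14j, (0.17+0.43j)]] + [[0.10-0.20j, (0.09-0.27j), -0.34-0.10j], [(0.14-0.14j), 0.15-0.20j, (-0.26-0.19j)], [0.25+0.15j, (0.34+0.14j), (0.17-0.43j)]]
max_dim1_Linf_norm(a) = 0.86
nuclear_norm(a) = 3.07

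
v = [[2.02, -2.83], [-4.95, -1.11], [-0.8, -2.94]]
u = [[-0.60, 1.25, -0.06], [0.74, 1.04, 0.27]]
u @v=[[-7.35,  0.49],[-3.87,  -4.04]]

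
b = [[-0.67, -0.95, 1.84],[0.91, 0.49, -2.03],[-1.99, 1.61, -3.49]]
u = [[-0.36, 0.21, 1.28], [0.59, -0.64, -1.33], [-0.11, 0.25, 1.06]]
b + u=[[-1.03, -0.74, 3.12], [1.50, -0.15, -3.36], [-2.10, 1.86, -2.43]]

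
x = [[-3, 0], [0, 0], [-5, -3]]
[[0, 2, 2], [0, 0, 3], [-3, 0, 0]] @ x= [[-10, -6], [-15, -9], [9, 0]]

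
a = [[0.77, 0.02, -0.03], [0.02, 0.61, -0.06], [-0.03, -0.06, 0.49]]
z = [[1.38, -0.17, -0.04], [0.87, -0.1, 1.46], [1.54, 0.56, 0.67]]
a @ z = [[1.03,-0.15,-0.02], [0.47,-0.10,0.85], [0.66,0.29,0.24]]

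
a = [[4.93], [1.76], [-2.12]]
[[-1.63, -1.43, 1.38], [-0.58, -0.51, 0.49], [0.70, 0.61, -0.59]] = a@[[-0.33,-0.29,0.28]]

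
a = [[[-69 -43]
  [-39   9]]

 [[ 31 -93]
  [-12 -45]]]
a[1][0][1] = -93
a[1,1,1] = -45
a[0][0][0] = -69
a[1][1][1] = -45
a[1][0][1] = -93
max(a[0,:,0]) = -39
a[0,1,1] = 9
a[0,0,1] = -43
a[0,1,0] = -39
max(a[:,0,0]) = 31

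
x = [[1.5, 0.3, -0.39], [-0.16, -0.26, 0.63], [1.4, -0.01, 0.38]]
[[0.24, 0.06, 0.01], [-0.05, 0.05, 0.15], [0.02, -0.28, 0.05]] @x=[[0.36, 0.06, -0.05], [0.13, -0.03, 0.11], [0.14, 0.08, -0.17]]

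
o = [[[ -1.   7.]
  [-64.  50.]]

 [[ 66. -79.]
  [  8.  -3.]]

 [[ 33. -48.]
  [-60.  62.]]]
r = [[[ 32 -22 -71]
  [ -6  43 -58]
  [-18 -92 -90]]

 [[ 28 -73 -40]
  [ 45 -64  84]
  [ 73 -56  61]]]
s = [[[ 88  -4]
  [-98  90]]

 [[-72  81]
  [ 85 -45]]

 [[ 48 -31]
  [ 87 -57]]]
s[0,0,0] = 88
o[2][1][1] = 62.0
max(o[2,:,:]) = 62.0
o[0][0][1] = 7.0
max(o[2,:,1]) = 62.0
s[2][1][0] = 87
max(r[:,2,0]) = 73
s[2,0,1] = -31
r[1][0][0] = 28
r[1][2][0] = 73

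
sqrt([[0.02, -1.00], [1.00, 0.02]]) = [[0.71,-0.7], [0.7,0.71]]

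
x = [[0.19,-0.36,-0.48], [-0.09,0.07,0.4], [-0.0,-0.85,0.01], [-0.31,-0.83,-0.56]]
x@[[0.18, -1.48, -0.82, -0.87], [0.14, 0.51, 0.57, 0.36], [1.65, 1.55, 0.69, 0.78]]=[[-0.81, -1.21, -0.69, -0.67], [0.65, 0.79, 0.39, 0.42], [-0.10, -0.42, -0.48, -0.3], [-1.10, -0.83, -0.61, -0.47]]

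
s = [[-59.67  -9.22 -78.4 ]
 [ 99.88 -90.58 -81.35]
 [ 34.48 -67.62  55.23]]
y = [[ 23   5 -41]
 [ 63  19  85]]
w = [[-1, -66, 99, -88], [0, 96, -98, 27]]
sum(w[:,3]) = -61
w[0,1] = -66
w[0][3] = -88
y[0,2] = -41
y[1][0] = 63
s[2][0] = 34.48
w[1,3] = 27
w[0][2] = 99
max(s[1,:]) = 99.88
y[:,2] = [-41, 85]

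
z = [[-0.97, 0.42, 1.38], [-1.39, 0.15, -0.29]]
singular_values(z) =[1.91, 1.19]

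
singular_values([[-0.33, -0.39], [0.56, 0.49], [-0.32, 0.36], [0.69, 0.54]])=[1.25, 0.49]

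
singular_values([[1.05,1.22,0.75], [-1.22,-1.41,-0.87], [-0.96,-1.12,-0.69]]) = [3.17, 0.01, 0.0]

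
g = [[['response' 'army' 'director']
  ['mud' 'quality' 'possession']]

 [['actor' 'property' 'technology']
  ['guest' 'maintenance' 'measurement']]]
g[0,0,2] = 'director'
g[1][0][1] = 'property'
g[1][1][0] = 'guest'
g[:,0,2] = ['director', 'technology']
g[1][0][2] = 'technology'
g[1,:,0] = ['actor', 'guest']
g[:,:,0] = [['response', 'mud'], ['actor', 'guest']]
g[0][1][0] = 'mud'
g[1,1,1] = 'maintenance'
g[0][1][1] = 'quality'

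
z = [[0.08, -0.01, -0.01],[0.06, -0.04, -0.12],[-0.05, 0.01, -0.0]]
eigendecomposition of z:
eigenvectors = [[(0.64+0j), -0.09-0.00j, (-0.09+0j)],[(0.69+0j), -0.97+0.00j, -0.97-0.00j],[(-0.34+0j), 0.14+0.16j, (0.14-0.16j)]]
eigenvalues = [(0.07+0j), (-0.02+0.02j), (-0.02-0.02j)]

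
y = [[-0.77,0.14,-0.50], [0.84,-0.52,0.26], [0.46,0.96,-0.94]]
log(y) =[[-1.10+0.62j, -1.49-1.13j, (-0.19+1.07j)], [(2.32-0.72j), (1.26+1.3j), (-1.16-1.23j)], [(3.33+0.71j), (1.77-1.29j), (-0.71+1.22j)]]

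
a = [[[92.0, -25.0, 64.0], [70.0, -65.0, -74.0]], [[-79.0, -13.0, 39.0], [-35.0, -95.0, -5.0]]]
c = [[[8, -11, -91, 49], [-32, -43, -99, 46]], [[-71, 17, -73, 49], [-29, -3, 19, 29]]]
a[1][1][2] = -5.0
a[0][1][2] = -74.0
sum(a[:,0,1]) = -38.0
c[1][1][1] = -3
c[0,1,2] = -99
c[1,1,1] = -3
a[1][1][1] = -95.0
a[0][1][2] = -74.0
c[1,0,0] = -71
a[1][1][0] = -35.0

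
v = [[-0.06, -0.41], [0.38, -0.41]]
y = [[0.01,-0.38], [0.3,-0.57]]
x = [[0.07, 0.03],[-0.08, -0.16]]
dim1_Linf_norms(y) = [0.38, 0.57]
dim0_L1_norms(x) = [0.15, 0.19]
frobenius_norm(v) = 0.70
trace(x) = -0.09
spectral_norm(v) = 0.64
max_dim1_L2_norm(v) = 0.56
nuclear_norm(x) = 0.24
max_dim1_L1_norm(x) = 0.24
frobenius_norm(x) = 0.19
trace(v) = -0.47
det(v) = 0.18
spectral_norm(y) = 0.73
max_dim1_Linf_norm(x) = 0.16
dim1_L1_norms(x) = [0.1, 0.24]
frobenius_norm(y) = 0.75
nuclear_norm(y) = 0.88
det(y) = 0.11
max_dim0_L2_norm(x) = 0.16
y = x + v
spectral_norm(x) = 0.19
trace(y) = -0.56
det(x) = -0.01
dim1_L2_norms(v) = [0.41, 0.56]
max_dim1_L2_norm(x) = 0.18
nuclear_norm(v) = 0.92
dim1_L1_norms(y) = [0.39, 0.87]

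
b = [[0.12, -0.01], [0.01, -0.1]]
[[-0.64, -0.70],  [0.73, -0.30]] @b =[[-0.08, 0.08], [0.08, 0.02]]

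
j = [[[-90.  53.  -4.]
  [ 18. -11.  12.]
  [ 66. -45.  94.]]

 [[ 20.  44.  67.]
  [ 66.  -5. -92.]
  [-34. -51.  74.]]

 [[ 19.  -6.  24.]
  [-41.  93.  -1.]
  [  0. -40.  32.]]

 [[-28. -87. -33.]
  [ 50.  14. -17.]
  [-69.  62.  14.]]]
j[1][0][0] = 20.0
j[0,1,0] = 18.0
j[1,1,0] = 66.0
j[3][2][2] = 14.0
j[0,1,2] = 12.0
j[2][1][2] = -1.0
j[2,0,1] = -6.0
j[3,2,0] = -69.0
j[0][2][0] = 66.0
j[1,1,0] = 66.0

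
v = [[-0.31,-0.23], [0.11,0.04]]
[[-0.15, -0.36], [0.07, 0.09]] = v @ [[0.86, 0.52],[-0.52, 0.86]]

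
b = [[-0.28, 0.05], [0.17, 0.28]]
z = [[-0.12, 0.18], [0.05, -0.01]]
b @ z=[[0.04, -0.05],  [-0.01, 0.03]]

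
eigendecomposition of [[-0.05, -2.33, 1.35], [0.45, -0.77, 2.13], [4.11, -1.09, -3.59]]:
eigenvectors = [[0.40+0.00j, -0.20-0.56j, -0.20+0.56j], [0.37+0.00j, -0.61+0.00j, -0.61-0.00j], [-0.84+0.00j, -0.27-0.45j, (-0.27+0.45j)]]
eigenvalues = [(-5.06+0j), (0.33+2j), (0.33-2j)]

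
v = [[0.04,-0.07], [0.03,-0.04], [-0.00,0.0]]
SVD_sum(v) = [[0.04, -0.07], [0.03, -0.04], [0.00, 0.0]] + [[-0.00, -0.00], [0.0, 0.0], [0.00, 0.0]]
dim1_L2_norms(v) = [0.08, 0.05, 0.0]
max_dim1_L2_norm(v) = 0.08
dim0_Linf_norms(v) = [0.04, 0.07]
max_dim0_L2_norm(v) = 0.08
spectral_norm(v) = 0.09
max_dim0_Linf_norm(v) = 0.07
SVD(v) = [[-0.85, -0.53], [-0.53, 0.85], [0.00, 0.0]] @ diag([0.09472135954999578, 0.005278640450004204]) @ [[-0.53,0.85],[0.85,0.53]]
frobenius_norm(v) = 0.09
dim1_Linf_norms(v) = [0.07, 0.04, 0.0]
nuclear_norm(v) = 0.10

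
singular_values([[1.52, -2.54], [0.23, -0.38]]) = [2.99, 0.0]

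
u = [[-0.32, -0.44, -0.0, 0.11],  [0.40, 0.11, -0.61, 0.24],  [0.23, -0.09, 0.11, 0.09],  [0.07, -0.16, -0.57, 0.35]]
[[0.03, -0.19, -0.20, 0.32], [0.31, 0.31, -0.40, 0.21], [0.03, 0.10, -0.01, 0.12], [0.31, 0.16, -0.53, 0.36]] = u @ [[0.17, 0.37, 0.02, 0.3], [-0.15, 0.29, 0.31, -0.94], [-0.35, -0.01, 0.52, -0.31], [0.2, 0.51, -0.52, 0.02]]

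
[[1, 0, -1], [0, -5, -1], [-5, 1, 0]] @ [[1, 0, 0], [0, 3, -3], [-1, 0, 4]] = [[2, 0, -4], [1, -15, 11], [-5, 3, -3]]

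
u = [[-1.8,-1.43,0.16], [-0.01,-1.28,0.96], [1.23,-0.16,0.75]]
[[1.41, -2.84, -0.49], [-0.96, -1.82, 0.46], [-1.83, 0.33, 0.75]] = u@[[-1.18, 0.60, -0.09], [0.45, 1.2, 0.60], [-0.41, -0.29, 1.28]]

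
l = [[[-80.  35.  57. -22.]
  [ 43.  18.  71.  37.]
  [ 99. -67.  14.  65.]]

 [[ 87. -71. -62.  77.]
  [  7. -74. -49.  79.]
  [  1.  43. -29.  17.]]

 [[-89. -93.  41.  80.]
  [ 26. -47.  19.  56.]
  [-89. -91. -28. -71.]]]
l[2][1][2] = 19.0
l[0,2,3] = 65.0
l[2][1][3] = 56.0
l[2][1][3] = 56.0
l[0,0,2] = 57.0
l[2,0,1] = -93.0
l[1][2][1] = 43.0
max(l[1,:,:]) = 87.0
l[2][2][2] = -28.0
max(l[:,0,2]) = 57.0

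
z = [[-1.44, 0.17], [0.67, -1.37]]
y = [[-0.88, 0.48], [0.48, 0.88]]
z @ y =[[1.35,-0.54], [-1.25,-0.88]]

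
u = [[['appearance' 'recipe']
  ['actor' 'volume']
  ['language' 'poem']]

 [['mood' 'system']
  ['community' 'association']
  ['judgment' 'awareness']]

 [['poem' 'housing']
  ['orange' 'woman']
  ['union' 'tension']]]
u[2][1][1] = 'woman'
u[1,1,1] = 'association'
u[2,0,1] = 'housing'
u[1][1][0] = 'community'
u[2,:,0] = ['poem', 'orange', 'union']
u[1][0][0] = 'mood'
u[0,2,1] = 'poem'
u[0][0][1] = 'recipe'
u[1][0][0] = 'mood'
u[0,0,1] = 'recipe'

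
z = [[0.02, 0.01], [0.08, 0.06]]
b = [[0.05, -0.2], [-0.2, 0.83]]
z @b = [[-0.0, 0.00], [-0.01, 0.03]]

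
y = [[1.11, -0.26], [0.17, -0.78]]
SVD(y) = [[-0.91, -0.42], [-0.42, 0.91]] @ diag([1.217087426530642, 0.6750542172159356]) @ [[-0.89, 0.46], [-0.46, -0.89]]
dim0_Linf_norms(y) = [1.11, 0.78]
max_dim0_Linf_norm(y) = 1.11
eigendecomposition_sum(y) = [[1.10, -0.15], [0.10, -0.01]] + [[0.01, -0.11],[0.07, -0.77]]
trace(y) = 0.33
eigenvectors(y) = [[1.0, 0.14], [0.09, 0.99]]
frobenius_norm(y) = 1.39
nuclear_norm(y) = 1.89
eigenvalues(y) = [1.09, -0.76]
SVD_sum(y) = [[0.98, -0.51], [0.45, -0.24]] + [[0.13, 0.25], [-0.28, -0.54]]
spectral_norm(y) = 1.22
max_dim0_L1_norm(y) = 1.28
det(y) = -0.82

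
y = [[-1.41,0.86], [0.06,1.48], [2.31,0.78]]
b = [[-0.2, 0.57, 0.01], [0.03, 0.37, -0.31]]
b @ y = [[0.34, 0.68], [-0.74, 0.33]]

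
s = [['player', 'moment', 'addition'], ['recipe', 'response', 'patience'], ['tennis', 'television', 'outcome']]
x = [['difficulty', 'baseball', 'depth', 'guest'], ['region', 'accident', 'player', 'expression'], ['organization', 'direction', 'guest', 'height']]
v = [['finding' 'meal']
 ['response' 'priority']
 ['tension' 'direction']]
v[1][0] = 'response'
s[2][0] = 'tennis'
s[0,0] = 'player'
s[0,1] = 'moment'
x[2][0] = 'organization'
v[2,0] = 'tension'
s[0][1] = 'moment'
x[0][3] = 'guest'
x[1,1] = 'accident'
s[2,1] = 'television'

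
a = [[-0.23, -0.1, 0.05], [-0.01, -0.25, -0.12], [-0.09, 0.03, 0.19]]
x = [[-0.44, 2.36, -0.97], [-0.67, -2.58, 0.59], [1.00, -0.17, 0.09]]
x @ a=[[0.16, -0.58, -0.49], [0.13, 0.73, 0.39], [-0.24, -0.05, 0.09]]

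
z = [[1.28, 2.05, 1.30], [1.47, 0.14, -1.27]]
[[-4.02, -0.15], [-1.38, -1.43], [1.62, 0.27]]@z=[[-5.37, -8.26, -5.04],  [-3.87, -3.03, 0.02],  [2.47, 3.36, 1.76]]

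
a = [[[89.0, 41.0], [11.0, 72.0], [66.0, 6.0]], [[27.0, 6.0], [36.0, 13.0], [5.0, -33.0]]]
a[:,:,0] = [[89.0, 11.0, 66.0], [27.0, 36.0, 5.0]]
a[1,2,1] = -33.0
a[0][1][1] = 72.0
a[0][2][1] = 6.0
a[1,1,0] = 36.0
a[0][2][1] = 6.0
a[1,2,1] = -33.0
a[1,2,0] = 5.0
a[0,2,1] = 6.0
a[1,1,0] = 36.0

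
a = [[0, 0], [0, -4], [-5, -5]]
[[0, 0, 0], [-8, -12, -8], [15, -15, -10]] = a @ [[-5, 0, 0], [2, 3, 2]]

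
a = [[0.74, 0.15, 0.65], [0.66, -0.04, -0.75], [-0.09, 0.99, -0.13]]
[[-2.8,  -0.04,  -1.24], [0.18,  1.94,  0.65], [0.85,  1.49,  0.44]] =a@[[-2.05, 1.13, -0.54], [0.40, 1.39, 0.22], [-2.07, -1.67, -1.35]]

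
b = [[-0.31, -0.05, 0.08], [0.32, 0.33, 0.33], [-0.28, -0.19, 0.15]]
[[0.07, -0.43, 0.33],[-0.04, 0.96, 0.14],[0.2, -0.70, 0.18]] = b@[[0.04, 1.02, -1.11], [-0.69, 2.07, 1.06], [0.54, -0.16, 0.44]]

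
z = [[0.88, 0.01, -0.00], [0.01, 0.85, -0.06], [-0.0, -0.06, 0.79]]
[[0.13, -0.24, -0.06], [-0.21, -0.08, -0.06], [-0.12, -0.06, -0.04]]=z @[[0.15, -0.27, -0.07],[-0.26, -0.10, -0.07],[-0.17, -0.08, -0.05]]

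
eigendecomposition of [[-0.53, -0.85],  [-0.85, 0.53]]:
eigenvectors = [[-0.87, 0.49], [-0.49, -0.87]]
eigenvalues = [-1.0, 1.0]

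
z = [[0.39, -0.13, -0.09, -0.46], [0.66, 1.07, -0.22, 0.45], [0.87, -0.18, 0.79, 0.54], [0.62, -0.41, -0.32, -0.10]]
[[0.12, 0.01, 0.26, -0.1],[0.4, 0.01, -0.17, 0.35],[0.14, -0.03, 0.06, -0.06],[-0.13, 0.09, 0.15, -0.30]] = z@[[0.18, 0.04, 0.19, -0.11],[0.44, -0.07, -0.08, 0.44],[0.27, -0.14, 0.12, 0.17],[-0.28, 0.07, -0.40, -0.03]]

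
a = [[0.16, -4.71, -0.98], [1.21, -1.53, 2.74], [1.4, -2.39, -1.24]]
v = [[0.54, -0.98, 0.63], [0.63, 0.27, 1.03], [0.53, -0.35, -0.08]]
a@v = [[-3.4, -1.09, -4.67], [1.14, -2.56, -1.03], [-1.41, -1.58, -1.48]]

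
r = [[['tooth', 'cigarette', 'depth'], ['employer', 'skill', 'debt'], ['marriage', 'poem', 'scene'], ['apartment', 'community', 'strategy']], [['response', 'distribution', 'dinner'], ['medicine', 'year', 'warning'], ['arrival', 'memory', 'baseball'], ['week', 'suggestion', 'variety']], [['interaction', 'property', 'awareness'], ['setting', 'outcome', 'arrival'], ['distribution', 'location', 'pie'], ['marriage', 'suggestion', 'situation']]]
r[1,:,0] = ['response', 'medicine', 'arrival', 'week']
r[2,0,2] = 'awareness'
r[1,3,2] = 'variety'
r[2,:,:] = [['interaction', 'property', 'awareness'], ['setting', 'outcome', 'arrival'], ['distribution', 'location', 'pie'], ['marriage', 'suggestion', 'situation']]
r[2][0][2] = 'awareness'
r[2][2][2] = 'pie'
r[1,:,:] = [['response', 'distribution', 'dinner'], ['medicine', 'year', 'warning'], ['arrival', 'memory', 'baseball'], ['week', 'suggestion', 'variety']]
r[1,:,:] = [['response', 'distribution', 'dinner'], ['medicine', 'year', 'warning'], ['arrival', 'memory', 'baseball'], ['week', 'suggestion', 'variety']]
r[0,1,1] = 'skill'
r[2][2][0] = 'distribution'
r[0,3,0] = 'apartment'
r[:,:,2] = [['depth', 'debt', 'scene', 'strategy'], ['dinner', 'warning', 'baseball', 'variety'], ['awareness', 'arrival', 'pie', 'situation']]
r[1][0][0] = 'response'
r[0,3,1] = 'community'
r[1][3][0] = 'week'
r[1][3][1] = 'suggestion'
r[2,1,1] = 'outcome'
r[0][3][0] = 'apartment'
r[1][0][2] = 'dinner'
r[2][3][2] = 'situation'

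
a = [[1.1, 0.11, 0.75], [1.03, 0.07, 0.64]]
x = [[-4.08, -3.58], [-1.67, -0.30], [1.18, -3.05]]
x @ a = [[-8.18, -0.70, -5.35],[-2.15, -0.2, -1.44],[-1.84, -0.08, -1.07]]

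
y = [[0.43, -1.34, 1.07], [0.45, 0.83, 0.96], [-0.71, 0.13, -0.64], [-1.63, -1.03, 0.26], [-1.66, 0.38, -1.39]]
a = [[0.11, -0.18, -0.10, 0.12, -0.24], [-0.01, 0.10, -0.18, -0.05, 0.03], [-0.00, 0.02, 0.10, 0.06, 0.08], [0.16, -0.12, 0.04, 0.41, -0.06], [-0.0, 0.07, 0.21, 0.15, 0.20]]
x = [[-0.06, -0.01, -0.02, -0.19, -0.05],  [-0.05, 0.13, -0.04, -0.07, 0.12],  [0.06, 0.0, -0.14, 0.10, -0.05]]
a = y @ x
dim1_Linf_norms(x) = [0.19, 0.13, 0.14]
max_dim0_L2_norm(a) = 0.46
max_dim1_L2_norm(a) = 0.46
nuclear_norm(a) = 1.17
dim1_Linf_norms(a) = [0.24, 0.18, 0.1, 0.41, 0.21]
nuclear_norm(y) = 6.13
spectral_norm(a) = 0.54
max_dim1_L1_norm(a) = 0.79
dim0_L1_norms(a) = [0.28, 0.49, 0.63, 0.79, 0.61]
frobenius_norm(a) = 0.72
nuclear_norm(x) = 0.58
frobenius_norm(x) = 0.34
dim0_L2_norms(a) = [0.19, 0.25, 0.31, 0.46, 0.33]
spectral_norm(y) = 2.96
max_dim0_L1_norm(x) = 0.36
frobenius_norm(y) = 3.81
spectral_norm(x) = 0.25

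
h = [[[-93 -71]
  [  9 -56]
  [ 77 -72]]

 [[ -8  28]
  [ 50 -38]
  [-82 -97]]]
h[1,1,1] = -38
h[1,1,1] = -38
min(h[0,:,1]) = -72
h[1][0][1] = 28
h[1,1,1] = -38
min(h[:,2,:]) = -97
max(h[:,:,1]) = 28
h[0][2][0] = 77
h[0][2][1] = -72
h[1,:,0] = [-8, 50, -82]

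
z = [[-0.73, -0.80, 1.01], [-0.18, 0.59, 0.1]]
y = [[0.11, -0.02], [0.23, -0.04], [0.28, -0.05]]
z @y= [[0.02, -0.0], [0.14, -0.02]]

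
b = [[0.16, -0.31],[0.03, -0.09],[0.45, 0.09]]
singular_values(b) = [0.48, 0.33]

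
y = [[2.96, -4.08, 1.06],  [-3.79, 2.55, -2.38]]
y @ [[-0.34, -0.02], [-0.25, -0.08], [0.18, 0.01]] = [[0.2, 0.28], [0.22, -0.15]]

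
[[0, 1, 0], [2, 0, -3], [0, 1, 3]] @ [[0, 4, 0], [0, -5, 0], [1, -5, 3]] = [[0, -5, 0], [-3, 23, -9], [3, -20, 9]]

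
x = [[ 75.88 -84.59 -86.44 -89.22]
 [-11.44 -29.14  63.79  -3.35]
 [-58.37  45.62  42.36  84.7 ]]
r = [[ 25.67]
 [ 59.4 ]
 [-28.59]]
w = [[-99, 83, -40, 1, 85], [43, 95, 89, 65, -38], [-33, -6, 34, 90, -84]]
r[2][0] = -28.59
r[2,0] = -28.59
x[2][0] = -58.37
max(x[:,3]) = 84.7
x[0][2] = -86.44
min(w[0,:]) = -99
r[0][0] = 25.67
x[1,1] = -29.14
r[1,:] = [59.4]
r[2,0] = -28.59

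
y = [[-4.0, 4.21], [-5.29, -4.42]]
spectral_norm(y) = 6.93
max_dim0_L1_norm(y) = 9.29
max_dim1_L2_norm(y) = 6.89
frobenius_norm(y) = 9.01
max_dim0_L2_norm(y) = 6.63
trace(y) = -8.42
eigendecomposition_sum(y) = [[-2.00+2.45j, 2.10+1.88j], [-2.64-2.36j, (-2.21+2.26j)]] + [[(-2-2.45j), 2.10-1.88j], [-2.64+2.36j, (-2.21-2.26j)]]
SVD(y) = [[-0.18, -0.98], [-0.98, 0.18]] @ diag([6.926568836356958, 5.767776361407281]) @ [[0.85, 0.52], [0.52, -0.85]]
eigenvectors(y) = [[(-0.03-0.67j),-0.03+0.67j], [0.75+0.00j,(0.75-0j)]]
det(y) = 39.95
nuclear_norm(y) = 12.69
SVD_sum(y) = [[-1.04, -0.64], [-5.82, -3.55]] + [[-2.96, 4.85], [0.53, -0.87]]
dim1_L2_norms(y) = [5.81, 6.89]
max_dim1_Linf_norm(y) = 5.29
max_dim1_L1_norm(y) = 9.71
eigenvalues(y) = [(-4.21+4.71j), (-4.21-4.71j)]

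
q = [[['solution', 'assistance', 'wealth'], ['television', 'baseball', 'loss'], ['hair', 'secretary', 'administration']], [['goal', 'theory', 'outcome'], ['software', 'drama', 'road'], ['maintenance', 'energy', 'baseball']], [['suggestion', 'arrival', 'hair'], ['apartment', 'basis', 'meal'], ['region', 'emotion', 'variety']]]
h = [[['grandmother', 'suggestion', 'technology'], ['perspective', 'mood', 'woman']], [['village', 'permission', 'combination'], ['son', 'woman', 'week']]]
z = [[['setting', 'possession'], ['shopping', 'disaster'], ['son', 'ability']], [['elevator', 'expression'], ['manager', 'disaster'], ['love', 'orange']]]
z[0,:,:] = [['setting', 'possession'], ['shopping', 'disaster'], ['son', 'ability']]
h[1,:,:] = [['village', 'permission', 'combination'], ['son', 'woman', 'week']]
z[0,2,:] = ['son', 'ability']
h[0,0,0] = 'grandmother'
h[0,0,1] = 'suggestion'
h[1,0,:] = ['village', 'permission', 'combination']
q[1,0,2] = 'outcome'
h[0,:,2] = ['technology', 'woman']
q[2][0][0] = 'suggestion'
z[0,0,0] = 'setting'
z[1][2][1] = 'orange'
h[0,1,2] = 'woman'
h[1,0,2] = 'combination'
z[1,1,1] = 'disaster'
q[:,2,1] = ['secretary', 'energy', 'emotion']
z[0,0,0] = 'setting'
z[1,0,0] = 'elevator'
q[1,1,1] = 'drama'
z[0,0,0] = 'setting'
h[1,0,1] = 'permission'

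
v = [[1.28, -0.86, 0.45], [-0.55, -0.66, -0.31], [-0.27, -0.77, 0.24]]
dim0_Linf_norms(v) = [1.28, 0.86, 0.45]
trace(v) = 0.86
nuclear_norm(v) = 3.11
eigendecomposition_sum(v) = [[-0.05,-0.21,-0.03],[-0.22,-0.86,-0.13],[-0.15,-0.58,-0.09]] + [[1.32, -0.78, 0.68], [-0.33, 0.19, -0.17], [-0.08, 0.05, -0.04]] + [[0.02, 0.13, -0.20], [0.00, 0.00, -0.01], [-0.04, -0.24, 0.37]]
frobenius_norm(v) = 2.03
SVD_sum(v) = [[1.22, -0.91, 0.5], [-0.11, 0.08, -0.04], [0.23, -0.17, 0.1]] + [[0.04, 0.05, 0.01], [-0.50, -0.72, -0.08], [-0.43, -0.62, -0.07]] + [[0.02, -0.01, -0.06], [0.06, -0.02, -0.19], [-0.07, 0.02, 0.21]]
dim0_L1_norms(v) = [2.1, 2.29, 1.0]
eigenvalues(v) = [-1.0, 1.47, 0.4]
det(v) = -0.58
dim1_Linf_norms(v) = [1.28, 0.66, 0.77]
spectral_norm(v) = 1.64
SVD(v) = [[-0.98, 0.06, -0.2], [0.09, -0.75, -0.65], [-0.19, -0.65, 0.73]] @ diag([1.638828137205596, 1.1658035624947047, 0.3053594445532883]) @ [[-0.76,0.57,-0.31], [0.57,0.82,0.09], [-0.31,0.11,0.95]]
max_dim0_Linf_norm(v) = 1.28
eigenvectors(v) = [[0.2,  0.97,  -0.47], [0.81,  -0.24,  -0.02], [0.55,  -0.06,  0.88]]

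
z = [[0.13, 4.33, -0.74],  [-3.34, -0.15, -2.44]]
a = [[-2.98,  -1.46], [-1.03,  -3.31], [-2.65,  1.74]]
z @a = [[-2.89, -15.81], [16.57, 1.13]]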